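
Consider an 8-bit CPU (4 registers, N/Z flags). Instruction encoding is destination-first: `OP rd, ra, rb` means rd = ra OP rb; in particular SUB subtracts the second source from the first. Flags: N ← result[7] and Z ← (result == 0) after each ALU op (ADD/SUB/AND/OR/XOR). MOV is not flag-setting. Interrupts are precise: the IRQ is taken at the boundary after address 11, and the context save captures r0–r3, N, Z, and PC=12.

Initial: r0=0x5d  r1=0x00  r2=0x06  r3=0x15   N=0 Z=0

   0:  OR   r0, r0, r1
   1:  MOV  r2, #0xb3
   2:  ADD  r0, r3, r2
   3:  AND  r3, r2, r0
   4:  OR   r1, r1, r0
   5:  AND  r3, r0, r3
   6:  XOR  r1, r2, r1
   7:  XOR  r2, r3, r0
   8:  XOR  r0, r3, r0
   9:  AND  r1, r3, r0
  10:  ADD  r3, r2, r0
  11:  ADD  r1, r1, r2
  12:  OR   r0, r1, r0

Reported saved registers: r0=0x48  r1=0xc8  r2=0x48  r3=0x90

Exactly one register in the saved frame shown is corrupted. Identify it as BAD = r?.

after  0: r0=0x5d r1=0x00 r2=0x06 r3=0x15  N=0 Z=0
after  1: r0=0x5d r1=0x00 r2=0xb3 r3=0x15  N=0 Z=0
after  2: r0=0xc8 r1=0x00 r2=0xb3 r3=0x15  N=1 Z=0
after  3: r0=0xc8 r1=0x00 r2=0xb3 r3=0x80  N=1 Z=0
after  4: r0=0xc8 r1=0xc8 r2=0xb3 r3=0x80  N=1 Z=0
after  5: r0=0xc8 r1=0xc8 r2=0xb3 r3=0x80  N=1 Z=0
after  6: r0=0xc8 r1=0x7b r2=0xb3 r3=0x80  N=0 Z=0
after  7: r0=0xc8 r1=0x7b r2=0x48 r3=0x80  N=0 Z=0
after  8: r0=0x48 r1=0x7b r2=0x48 r3=0x80  N=0 Z=0
after  9: r0=0x48 r1=0x00 r2=0x48 r3=0x80  N=0 Z=1
after 10: r0=0x48 r1=0x00 r2=0x48 r3=0x90  N=1 Z=0
after 11: r0=0x48 r1=0x48 r2=0x48 r3=0x90  N=0 Z=0
-- IRQ taken; context saved, return-PC = 12 --
mismatch: r1: reported 0xc8 vs actual 0x48

BAD = r1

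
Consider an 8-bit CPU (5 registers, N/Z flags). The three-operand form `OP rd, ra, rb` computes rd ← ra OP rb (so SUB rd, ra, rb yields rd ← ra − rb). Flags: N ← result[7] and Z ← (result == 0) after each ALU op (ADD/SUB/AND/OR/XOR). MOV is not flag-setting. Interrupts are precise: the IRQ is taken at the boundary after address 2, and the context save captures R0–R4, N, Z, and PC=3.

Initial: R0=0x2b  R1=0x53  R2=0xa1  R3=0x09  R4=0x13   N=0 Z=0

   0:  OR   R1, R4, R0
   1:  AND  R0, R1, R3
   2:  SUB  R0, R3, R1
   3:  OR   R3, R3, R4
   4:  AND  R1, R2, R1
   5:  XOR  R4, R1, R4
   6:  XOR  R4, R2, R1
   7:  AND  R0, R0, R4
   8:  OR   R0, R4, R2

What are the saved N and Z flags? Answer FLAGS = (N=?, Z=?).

FLAGS = (N=1, Z=0)

after  0: R0=0x2b R1=0x3b R2=0xa1 R3=0x09 R4=0x13  N=0 Z=0
after  1: R0=0x09 R1=0x3b R2=0xa1 R3=0x09 R4=0x13  N=0 Z=0
after  2: R0=0xce R1=0x3b R2=0xa1 R3=0x09 R4=0x13  N=1 Z=0
-- IRQ taken; context saved, return-PC = 3 --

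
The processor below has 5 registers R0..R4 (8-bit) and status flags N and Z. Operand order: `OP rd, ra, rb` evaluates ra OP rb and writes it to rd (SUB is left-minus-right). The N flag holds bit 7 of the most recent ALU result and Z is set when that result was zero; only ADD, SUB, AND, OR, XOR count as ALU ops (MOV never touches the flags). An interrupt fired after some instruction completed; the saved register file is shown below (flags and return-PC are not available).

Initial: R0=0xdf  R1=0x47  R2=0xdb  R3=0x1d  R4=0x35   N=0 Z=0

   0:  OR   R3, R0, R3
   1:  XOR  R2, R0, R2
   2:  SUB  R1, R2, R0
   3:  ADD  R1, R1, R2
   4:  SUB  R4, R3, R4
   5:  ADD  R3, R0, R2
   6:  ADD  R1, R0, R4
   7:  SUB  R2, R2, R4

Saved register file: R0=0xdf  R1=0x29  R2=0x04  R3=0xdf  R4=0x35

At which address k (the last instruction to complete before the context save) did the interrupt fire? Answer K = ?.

after  0: R0=0xdf R1=0x47 R2=0xdb R3=0xdf R4=0x35  N=1 Z=0
after  1: R0=0xdf R1=0x47 R2=0x04 R3=0xdf R4=0x35  N=0 Z=0
after  2: R0=0xdf R1=0x25 R2=0x04 R3=0xdf R4=0x35  N=0 Z=0
after  3: R0=0xdf R1=0x29 R2=0x04 R3=0xdf R4=0x35  N=0 Z=0
-- IRQ taken; context saved, return-PC = 4 --

K = 3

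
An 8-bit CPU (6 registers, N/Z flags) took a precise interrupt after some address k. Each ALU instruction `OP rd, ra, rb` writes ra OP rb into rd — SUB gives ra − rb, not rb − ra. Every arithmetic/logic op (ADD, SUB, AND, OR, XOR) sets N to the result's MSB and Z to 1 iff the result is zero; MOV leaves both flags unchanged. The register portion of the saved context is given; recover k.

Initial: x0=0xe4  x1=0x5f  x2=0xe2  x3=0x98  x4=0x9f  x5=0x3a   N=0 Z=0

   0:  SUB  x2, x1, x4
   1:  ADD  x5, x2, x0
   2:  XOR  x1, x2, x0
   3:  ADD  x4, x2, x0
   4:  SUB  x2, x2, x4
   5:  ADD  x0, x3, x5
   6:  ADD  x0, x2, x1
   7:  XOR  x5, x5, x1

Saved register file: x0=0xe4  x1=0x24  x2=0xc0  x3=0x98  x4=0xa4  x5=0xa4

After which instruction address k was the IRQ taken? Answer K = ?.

K = 3

after  0: x0=0xe4 x1=0x5f x2=0xc0 x3=0x98 x4=0x9f x5=0x3a  N=1 Z=0
after  1: x0=0xe4 x1=0x5f x2=0xc0 x3=0x98 x4=0x9f x5=0xa4  N=1 Z=0
after  2: x0=0xe4 x1=0x24 x2=0xc0 x3=0x98 x4=0x9f x5=0xa4  N=0 Z=0
after  3: x0=0xe4 x1=0x24 x2=0xc0 x3=0x98 x4=0xa4 x5=0xa4  N=1 Z=0
-- IRQ taken; context saved, return-PC = 4 --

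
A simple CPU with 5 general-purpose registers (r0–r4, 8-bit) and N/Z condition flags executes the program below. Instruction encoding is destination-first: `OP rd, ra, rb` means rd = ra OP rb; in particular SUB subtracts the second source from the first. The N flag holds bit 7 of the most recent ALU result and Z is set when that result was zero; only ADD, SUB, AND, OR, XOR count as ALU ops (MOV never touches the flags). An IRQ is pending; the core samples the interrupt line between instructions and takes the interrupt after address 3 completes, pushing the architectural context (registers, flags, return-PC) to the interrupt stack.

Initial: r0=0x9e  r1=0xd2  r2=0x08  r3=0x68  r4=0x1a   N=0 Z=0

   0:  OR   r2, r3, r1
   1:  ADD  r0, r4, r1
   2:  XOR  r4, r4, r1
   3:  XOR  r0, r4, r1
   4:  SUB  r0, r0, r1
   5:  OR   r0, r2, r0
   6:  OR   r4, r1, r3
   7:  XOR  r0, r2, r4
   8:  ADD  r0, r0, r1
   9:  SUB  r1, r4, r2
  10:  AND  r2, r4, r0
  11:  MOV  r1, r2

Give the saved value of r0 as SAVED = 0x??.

after  0: r0=0x9e r1=0xd2 r2=0xfa r3=0x68 r4=0x1a  N=1 Z=0
after  1: r0=0xec r1=0xd2 r2=0xfa r3=0x68 r4=0x1a  N=1 Z=0
after  2: r0=0xec r1=0xd2 r2=0xfa r3=0x68 r4=0xc8  N=1 Z=0
after  3: r0=0x1a r1=0xd2 r2=0xfa r3=0x68 r4=0xc8  N=0 Z=0
-- IRQ taken; context saved, return-PC = 4 --

SAVED = 0x1a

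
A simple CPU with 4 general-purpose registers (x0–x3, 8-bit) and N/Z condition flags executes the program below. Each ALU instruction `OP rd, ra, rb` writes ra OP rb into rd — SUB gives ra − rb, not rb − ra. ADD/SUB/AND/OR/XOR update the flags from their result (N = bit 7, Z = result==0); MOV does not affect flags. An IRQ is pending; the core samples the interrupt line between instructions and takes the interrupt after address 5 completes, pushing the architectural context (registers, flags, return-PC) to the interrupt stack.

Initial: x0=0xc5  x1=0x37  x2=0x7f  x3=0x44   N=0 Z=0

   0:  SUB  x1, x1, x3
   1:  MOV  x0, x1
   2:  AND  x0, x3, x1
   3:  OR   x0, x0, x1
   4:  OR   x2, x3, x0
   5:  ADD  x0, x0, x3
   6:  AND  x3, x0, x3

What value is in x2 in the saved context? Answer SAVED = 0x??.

after  0: x0=0xc5 x1=0xf3 x2=0x7f x3=0x44  N=1 Z=0
after  1: x0=0xf3 x1=0xf3 x2=0x7f x3=0x44  N=1 Z=0
after  2: x0=0x40 x1=0xf3 x2=0x7f x3=0x44  N=0 Z=0
after  3: x0=0xf3 x1=0xf3 x2=0x7f x3=0x44  N=1 Z=0
after  4: x0=0xf3 x1=0xf3 x2=0xf7 x3=0x44  N=1 Z=0
after  5: x0=0x37 x1=0xf3 x2=0xf7 x3=0x44  N=0 Z=0
-- IRQ taken; context saved, return-PC = 6 --

SAVED = 0xf7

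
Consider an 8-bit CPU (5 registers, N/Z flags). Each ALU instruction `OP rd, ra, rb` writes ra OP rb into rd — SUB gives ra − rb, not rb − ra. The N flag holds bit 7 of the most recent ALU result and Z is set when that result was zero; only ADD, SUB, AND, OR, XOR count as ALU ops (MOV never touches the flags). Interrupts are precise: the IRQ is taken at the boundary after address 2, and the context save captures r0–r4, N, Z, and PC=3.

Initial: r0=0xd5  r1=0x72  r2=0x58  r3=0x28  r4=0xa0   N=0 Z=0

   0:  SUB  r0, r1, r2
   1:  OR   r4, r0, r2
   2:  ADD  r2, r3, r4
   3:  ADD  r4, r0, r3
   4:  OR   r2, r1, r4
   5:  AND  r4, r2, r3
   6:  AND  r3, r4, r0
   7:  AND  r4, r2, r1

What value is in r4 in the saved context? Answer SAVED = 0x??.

after  0: r0=0x1a r1=0x72 r2=0x58 r3=0x28 r4=0xa0  N=0 Z=0
after  1: r0=0x1a r1=0x72 r2=0x58 r3=0x28 r4=0x5a  N=0 Z=0
after  2: r0=0x1a r1=0x72 r2=0x82 r3=0x28 r4=0x5a  N=1 Z=0
-- IRQ taken; context saved, return-PC = 3 --

SAVED = 0x5a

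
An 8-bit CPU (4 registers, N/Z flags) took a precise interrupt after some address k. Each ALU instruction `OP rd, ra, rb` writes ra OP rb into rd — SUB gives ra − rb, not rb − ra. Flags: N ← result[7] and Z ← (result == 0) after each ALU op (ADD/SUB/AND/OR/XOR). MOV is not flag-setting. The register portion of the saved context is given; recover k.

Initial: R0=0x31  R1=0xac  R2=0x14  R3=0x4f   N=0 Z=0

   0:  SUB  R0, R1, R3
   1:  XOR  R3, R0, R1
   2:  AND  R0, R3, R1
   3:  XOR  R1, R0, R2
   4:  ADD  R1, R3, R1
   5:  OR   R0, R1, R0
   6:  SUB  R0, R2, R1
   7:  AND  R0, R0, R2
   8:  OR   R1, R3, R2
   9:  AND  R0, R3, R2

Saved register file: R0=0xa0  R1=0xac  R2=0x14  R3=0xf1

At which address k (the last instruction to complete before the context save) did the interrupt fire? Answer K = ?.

K = 2

after  0: R0=0x5d R1=0xac R2=0x14 R3=0x4f  N=0 Z=0
after  1: R0=0x5d R1=0xac R2=0x14 R3=0xf1  N=1 Z=0
after  2: R0=0xa0 R1=0xac R2=0x14 R3=0xf1  N=1 Z=0
-- IRQ taken; context saved, return-PC = 3 --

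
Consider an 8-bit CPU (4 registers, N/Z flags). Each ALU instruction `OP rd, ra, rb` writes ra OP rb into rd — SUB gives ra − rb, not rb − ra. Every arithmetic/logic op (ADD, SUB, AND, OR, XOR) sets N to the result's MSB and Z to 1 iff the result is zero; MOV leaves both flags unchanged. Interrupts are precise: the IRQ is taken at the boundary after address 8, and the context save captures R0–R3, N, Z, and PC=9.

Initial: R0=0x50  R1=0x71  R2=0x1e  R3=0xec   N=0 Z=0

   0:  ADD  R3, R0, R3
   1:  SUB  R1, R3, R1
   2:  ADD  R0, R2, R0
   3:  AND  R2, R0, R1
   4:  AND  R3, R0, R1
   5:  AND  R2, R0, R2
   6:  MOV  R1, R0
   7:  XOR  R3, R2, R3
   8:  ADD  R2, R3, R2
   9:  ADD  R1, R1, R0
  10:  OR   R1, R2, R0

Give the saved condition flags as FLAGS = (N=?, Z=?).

after  0: R0=0x50 R1=0x71 R2=0x1e R3=0x3c  N=0 Z=0
after  1: R0=0x50 R1=0xcb R2=0x1e R3=0x3c  N=1 Z=0
after  2: R0=0x6e R1=0xcb R2=0x1e R3=0x3c  N=0 Z=0
after  3: R0=0x6e R1=0xcb R2=0x4a R3=0x3c  N=0 Z=0
after  4: R0=0x6e R1=0xcb R2=0x4a R3=0x4a  N=0 Z=0
after  5: R0=0x6e R1=0xcb R2=0x4a R3=0x4a  N=0 Z=0
after  6: R0=0x6e R1=0x6e R2=0x4a R3=0x4a  N=0 Z=0
after  7: R0=0x6e R1=0x6e R2=0x4a R3=0x00  N=0 Z=1
after  8: R0=0x6e R1=0x6e R2=0x4a R3=0x00  N=0 Z=0
-- IRQ taken; context saved, return-PC = 9 --

FLAGS = (N=0, Z=0)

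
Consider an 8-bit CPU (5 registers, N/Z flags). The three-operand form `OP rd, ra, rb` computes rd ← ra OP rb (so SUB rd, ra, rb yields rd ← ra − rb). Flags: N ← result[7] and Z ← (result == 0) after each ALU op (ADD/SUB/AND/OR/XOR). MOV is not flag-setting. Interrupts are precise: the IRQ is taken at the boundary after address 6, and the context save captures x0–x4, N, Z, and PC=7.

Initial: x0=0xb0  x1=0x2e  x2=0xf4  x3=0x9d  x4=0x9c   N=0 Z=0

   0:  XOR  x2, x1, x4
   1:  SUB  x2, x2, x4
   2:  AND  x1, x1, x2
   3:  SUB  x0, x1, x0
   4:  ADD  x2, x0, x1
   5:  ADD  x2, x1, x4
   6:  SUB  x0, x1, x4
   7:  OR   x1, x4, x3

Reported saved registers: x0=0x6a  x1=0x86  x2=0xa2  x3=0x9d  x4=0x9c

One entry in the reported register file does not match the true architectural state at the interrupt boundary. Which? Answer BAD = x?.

after  0: x0=0xb0 x1=0x2e x2=0xb2 x3=0x9d x4=0x9c  N=1 Z=0
after  1: x0=0xb0 x1=0x2e x2=0x16 x3=0x9d x4=0x9c  N=0 Z=0
after  2: x0=0xb0 x1=0x06 x2=0x16 x3=0x9d x4=0x9c  N=0 Z=0
after  3: x0=0x56 x1=0x06 x2=0x16 x3=0x9d x4=0x9c  N=0 Z=0
after  4: x0=0x56 x1=0x06 x2=0x5c x3=0x9d x4=0x9c  N=0 Z=0
after  5: x0=0x56 x1=0x06 x2=0xa2 x3=0x9d x4=0x9c  N=1 Z=0
after  6: x0=0x6a x1=0x06 x2=0xa2 x3=0x9d x4=0x9c  N=0 Z=0
-- IRQ taken; context saved, return-PC = 7 --
mismatch: x1: reported 0x86 vs actual 0x06

BAD = x1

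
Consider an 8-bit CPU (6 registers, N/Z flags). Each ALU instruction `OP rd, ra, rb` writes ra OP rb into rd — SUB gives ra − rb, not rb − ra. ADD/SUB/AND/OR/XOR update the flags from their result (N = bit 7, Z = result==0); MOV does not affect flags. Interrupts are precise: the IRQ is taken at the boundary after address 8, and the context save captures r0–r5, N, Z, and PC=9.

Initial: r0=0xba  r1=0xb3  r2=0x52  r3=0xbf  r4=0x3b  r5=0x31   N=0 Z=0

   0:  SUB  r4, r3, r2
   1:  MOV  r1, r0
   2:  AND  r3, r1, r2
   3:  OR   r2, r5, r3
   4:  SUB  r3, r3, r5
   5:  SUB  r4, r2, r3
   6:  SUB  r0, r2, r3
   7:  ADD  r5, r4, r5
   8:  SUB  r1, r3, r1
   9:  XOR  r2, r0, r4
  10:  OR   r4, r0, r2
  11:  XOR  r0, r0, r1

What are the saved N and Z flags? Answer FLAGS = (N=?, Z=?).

FLAGS = (N=0, Z=0)

after  0: r0=0xba r1=0xb3 r2=0x52 r3=0xbf r4=0x6d r5=0x31  N=0 Z=0
after  1: r0=0xba r1=0xba r2=0x52 r3=0xbf r4=0x6d r5=0x31  N=0 Z=0
after  2: r0=0xba r1=0xba r2=0x52 r3=0x12 r4=0x6d r5=0x31  N=0 Z=0
after  3: r0=0xba r1=0xba r2=0x33 r3=0x12 r4=0x6d r5=0x31  N=0 Z=0
after  4: r0=0xba r1=0xba r2=0x33 r3=0xe1 r4=0x6d r5=0x31  N=1 Z=0
after  5: r0=0xba r1=0xba r2=0x33 r3=0xe1 r4=0x52 r5=0x31  N=0 Z=0
after  6: r0=0x52 r1=0xba r2=0x33 r3=0xe1 r4=0x52 r5=0x31  N=0 Z=0
after  7: r0=0x52 r1=0xba r2=0x33 r3=0xe1 r4=0x52 r5=0x83  N=1 Z=0
after  8: r0=0x52 r1=0x27 r2=0x33 r3=0xe1 r4=0x52 r5=0x83  N=0 Z=0
-- IRQ taken; context saved, return-PC = 9 --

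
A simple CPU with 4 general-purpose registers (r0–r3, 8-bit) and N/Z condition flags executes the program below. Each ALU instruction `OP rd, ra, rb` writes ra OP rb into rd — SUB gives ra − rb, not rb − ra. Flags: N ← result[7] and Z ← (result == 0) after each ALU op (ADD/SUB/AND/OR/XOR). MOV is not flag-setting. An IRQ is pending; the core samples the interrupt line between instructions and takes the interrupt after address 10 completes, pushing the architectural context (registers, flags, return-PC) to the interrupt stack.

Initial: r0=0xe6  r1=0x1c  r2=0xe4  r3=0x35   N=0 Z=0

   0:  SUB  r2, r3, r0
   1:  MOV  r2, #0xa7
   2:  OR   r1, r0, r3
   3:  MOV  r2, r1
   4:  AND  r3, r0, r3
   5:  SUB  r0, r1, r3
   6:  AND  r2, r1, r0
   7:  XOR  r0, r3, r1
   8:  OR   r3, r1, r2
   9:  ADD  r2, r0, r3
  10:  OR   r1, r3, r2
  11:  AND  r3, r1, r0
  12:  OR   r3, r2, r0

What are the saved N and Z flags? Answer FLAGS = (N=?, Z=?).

after  0: r0=0xe6 r1=0x1c r2=0x4f r3=0x35  N=0 Z=0
after  1: r0=0xe6 r1=0x1c r2=0xa7 r3=0x35  N=0 Z=0
after  2: r0=0xe6 r1=0xf7 r2=0xa7 r3=0x35  N=1 Z=0
after  3: r0=0xe6 r1=0xf7 r2=0xf7 r3=0x35  N=1 Z=0
after  4: r0=0xe6 r1=0xf7 r2=0xf7 r3=0x24  N=0 Z=0
after  5: r0=0xd3 r1=0xf7 r2=0xf7 r3=0x24  N=1 Z=0
after  6: r0=0xd3 r1=0xf7 r2=0xd3 r3=0x24  N=1 Z=0
after  7: r0=0xd3 r1=0xf7 r2=0xd3 r3=0x24  N=1 Z=0
after  8: r0=0xd3 r1=0xf7 r2=0xd3 r3=0xf7  N=1 Z=0
after  9: r0=0xd3 r1=0xf7 r2=0xca r3=0xf7  N=1 Z=0
after 10: r0=0xd3 r1=0xff r2=0xca r3=0xf7  N=1 Z=0
-- IRQ taken; context saved, return-PC = 11 --

FLAGS = (N=1, Z=0)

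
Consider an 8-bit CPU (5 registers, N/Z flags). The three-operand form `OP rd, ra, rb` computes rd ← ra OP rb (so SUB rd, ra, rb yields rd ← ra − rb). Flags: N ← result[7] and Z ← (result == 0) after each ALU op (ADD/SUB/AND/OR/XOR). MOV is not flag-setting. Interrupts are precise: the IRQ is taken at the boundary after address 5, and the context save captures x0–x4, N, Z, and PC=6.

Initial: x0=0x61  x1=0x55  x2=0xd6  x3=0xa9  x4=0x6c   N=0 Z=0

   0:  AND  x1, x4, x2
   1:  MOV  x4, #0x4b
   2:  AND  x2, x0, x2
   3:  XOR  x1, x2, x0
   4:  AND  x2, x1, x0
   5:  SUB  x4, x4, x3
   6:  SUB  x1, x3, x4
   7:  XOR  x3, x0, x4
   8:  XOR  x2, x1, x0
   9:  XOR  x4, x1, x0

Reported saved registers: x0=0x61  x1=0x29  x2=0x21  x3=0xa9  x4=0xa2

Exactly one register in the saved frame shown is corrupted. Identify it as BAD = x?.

BAD = x1

after  0: x0=0x61 x1=0x44 x2=0xd6 x3=0xa9 x4=0x6c  N=0 Z=0
after  1: x0=0x61 x1=0x44 x2=0xd6 x3=0xa9 x4=0x4b  N=0 Z=0
after  2: x0=0x61 x1=0x44 x2=0x40 x3=0xa9 x4=0x4b  N=0 Z=0
after  3: x0=0x61 x1=0x21 x2=0x40 x3=0xa9 x4=0x4b  N=0 Z=0
after  4: x0=0x61 x1=0x21 x2=0x21 x3=0xa9 x4=0x4b  N=0 Z=0
after  5: x0=0x61 x1=0x21 x2=0x21 x3=0xa9 x4=0xa2  N=1 Z=0
-- IRQ taken; context saved, return-PC = 6 --
mismatch: x1: reported 0x29 vs actual 0x21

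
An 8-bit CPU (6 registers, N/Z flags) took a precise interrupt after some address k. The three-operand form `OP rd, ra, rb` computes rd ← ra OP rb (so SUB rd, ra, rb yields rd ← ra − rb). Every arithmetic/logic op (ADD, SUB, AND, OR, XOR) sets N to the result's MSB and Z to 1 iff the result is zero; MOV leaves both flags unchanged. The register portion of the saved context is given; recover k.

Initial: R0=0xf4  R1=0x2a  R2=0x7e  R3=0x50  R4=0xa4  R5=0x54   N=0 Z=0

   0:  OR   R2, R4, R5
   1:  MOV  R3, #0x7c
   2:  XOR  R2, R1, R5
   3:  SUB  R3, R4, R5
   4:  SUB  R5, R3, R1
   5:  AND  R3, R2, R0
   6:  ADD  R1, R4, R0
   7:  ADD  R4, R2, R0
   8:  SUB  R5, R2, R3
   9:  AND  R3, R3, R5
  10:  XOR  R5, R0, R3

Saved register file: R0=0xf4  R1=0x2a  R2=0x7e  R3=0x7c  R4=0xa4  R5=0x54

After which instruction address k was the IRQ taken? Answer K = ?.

after  0: R0=0xf4 R1=0x2a R2=0xf4 R3=0x50 R4=0xa4 R5=0x54  N=1 Z=0
after  1: R0=0xf4 R1=0x2a R2=0xf4 R3=0x7c R4=0xa4 R5=0x54  N=1 Z=0
after  2: R0=0xf4 R1=0x2a R2=0x7e R3=0x7c R4=0xa4 R5=0x54  N=0 Z=0
-- IRQ taken; context saved, return-PC = 3 --

K = 2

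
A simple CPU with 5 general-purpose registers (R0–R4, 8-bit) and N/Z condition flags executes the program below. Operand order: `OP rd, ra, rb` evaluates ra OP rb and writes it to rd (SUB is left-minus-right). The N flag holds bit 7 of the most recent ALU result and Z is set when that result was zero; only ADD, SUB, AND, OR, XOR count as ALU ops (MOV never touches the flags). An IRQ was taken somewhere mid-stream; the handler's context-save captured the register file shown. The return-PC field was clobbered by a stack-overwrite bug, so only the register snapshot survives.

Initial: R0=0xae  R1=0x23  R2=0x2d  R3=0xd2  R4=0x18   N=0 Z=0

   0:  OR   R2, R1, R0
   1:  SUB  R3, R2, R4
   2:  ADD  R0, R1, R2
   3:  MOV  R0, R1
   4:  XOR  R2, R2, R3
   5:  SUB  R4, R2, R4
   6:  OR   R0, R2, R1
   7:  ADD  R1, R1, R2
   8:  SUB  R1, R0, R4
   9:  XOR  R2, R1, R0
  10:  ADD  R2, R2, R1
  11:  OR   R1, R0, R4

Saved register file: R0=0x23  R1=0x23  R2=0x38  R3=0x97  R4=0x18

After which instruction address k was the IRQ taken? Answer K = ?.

K = 4

after  0: R0=0xae R1=0x23 R2=0xaf R3=0xd2 R4=0x18  N=1 Z=0
after  1: R0=0xae R1=0x23 R2=0xaf R3=0x97 R4=0x18  N=1 Z=0
after  2: R0=0xd2 R1=0x23 R2=0xaf R3=0x97 R4=0x18  N=1 Z=0
after  3: R0=0x23 R1=0x23 R2=0xaf R3=0x97 R4=0x18  N=1 Z=0
after  4: R0=0x23 R1=0x23 R2=0x38 R3=0x97 R4=0x18  N=0 Z=0
-- IRQ taken; context saved, return-PC = 5 --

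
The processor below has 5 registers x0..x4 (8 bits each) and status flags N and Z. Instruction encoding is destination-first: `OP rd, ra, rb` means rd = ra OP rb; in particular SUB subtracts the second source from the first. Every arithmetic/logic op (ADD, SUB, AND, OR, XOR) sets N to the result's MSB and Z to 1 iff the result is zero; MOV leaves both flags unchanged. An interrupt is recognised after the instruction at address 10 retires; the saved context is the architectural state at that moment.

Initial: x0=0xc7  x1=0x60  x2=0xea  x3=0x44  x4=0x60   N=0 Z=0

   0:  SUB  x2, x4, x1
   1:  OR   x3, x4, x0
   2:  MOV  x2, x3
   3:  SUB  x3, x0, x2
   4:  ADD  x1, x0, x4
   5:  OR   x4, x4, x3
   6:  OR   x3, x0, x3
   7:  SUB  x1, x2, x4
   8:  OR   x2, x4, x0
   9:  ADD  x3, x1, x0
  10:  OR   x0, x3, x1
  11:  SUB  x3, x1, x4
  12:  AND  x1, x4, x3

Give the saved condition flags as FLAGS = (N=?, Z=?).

after  0: x0=0xc7 x1=0x60 x2=0x00 x3=0x44 x4=0x60  N=0 Z=1
after  1: x0=0xc7 x1=0x60 x2=0x00 x3=0xe7 x4=0x60  N=1 Z=0
after  2: x0=0xc7 x1=0x60 x2=0xe7 x3=0xe7 x4=0x60  N=1 Z=0
after  3: x0=0xc7 x1=0x60 x2=0xe7 x3=0xe0 x4=0x60  N=1 Z=0
after  4: x0=0xc7 x1=0x27 x2=0xe7 x3=0xe0 x4=0x60  N=0 Z=0
after  5: x0=0xc7 x1=0x27 x2=0xe7 x3=0xe0 x4=0xe0  N=1 Z=0
after  6: x0=0xc7 x1=0x27 x2=0xe7 x3=0xe7 x4=0xe0  N=1 Z=0
after  7: x0=0xc7 x1=0x07 x2=0xe7 x3=0xe7 x4=0xe0  N=0 Z=0
after  8: x0=0xc7 x1=0x07 x2=0xe7 x3=0xe7 x4=0xe0  N=1 Z=0
after  9: x0=0xc7 x1=0x07 x2=0xe7 x3=0xce x4=0xe0  N=1 Z=0
after 10: x0=0xcf x1=0x07 x2=0xe7 x3=0xce x4=0xe0  N=1 Z=0
-- IRQ taken; context saved, return-PC = 11 --

FLAGS = (N=1, Z=0)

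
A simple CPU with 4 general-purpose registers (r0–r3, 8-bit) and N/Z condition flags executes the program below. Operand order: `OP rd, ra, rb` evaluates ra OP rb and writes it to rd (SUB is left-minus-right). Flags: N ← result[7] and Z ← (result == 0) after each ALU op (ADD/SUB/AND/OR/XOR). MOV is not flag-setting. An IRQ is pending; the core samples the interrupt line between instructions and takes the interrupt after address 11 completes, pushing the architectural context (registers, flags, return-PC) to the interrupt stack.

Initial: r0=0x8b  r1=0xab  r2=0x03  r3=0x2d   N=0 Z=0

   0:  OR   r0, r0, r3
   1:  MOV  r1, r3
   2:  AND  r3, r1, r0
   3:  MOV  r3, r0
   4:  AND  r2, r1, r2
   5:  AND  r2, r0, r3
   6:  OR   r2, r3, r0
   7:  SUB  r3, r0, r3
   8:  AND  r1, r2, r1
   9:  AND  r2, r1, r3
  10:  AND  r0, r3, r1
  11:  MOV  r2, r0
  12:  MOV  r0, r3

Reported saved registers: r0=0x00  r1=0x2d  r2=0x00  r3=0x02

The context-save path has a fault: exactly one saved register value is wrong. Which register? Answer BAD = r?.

after  0: r0=0xaf r1=0xab r2=0x03 r3=0x2d  N=1 Z=0
after  1: r0=0xaf r1=0x2d r2=0x03 r3=0x2d  N=1 Z=0
after  2: r0=0xaf r1=0x2d r2=0x03 r3=0x2d  N=0 Z=0
after  3: r0=0xaf r1=0x2d r2=0x03 r3=0xaf  N=0 Z=0
after  4: r0=0xaf r1=0x2d r2=0x01 r3=0xaf  N=0 Z=0
after  5: r0=0xaf r1=0x2d r2=0xaf r3=0xaf  N=1 Z=0
after  6: r0=0xaf r1=0x2d r2=0xaf r3=0xaf  N=1 Z=0
after  7: r0=0xaf r1=0x2d r2=0xaf r3=0x00  N=0 Z=1
after  8: r0=0xaf r1=0x2d r2=0xaf r3=0x00  N=0 Z=0
after  9: r0=0xaf r1=0x2d r2=0x00 r3=0x00  N=0 Z=1
after 10: r0=0x00 r1=0x2d r2=0x00 r3=0x00  N=0 Z=1
after 11: r0=0x00 r1=0x2d r2=0x00 r3=0x00  N=0 Z=1
-- IRQ taken; context saved, return-PC = 12 --
mismatch: r3: reported 0x02 vs actual 0x00

BAD = r3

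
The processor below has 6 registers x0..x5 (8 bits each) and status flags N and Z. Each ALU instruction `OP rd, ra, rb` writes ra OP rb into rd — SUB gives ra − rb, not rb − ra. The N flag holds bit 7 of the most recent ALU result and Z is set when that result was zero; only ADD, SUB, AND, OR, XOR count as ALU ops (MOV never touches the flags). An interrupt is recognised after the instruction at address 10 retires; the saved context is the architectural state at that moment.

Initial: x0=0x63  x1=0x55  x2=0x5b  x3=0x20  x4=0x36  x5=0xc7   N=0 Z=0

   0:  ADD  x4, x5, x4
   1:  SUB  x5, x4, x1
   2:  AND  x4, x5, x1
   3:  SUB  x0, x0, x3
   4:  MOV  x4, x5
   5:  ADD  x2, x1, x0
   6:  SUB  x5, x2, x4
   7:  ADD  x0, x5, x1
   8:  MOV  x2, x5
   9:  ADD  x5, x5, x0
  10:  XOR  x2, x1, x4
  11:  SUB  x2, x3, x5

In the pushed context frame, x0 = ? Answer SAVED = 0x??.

SAVED = 0x45

after  0: x0=0x63 x1=0x55 x2=0x5b x3=0x20 x4=0xfd x5=0xc7  N=1 Z=0
after  1: x0=0x63 x1=0x55 x2=0x5b x3=0x20 x4=0xfd x5=0xa8  N=1 Z=0
after  2: x0=0x63 x1=0x55 x2=0x5b x3=0x20 x4=0x00 x5=0xa8  N=0 Z=1
after  3: x0=0x43 x1=0x55 x2=0x5b x3=0x20 x4=0x00 x5=0xa8  N=0 Z=0
after  4: x0=0x43 x1=0x55 x2=0x5b x3=0x20 x4=0xa8 x5=0xa8  N=0 Z=0
after  5: x0=0x43 x1=0x55 x2=0x98 x3=0x20 x4=0xa8 x5=0xa8  N=1 Z=0
after  6: x0=0x43 x1=0x55 x2=0x98 x3=0x20 x4=0xa8 x5=0xf0  N=1 Z=0
after  7: x0=0x45 x1=0x55 x2=0x98 x3=0x20 x4=0xa8 x5=0xf0  N=0 Z=0
after  8: x0=0x45 x1=0x55 x2=0xf0 x3=0x20 x4=0xa8 x5=0xf0  N=0 Z=0
after  9: x0=0x45 x1=0x55 x2=0xf0 x3=0x20 x4=0xa8 x5=0x35  N=0 Z=0
after 10: x0=0x45 x1=0x55 x2=0xfd x3=0x20 x4=0xa8 x5=0x35  N=1 Z=0
-- IRQ taken; context saved, return-PC = 11 --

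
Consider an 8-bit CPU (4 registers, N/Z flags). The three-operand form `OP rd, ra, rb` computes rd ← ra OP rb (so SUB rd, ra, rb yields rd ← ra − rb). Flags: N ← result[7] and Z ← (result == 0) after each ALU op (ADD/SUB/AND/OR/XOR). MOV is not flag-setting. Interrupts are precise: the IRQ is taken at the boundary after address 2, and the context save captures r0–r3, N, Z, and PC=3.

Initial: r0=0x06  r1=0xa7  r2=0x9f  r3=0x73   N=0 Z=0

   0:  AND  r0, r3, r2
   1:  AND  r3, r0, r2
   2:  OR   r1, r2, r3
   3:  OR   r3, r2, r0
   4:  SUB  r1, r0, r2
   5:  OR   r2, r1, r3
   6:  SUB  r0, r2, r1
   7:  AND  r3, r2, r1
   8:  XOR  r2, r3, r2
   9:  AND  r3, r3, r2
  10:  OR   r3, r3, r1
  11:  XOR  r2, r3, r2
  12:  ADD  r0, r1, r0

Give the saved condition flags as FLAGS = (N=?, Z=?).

after  0: r0=0x13 r1=0xa7 r2=0x9f r3=0x73  N=0 Z=0
after  1: r0=0x13 r1=0xa7 r2=0x9f r3=0x13  N=0 Z=0
after  2: r0=0x13 r1=0x9f r2=0x9f r3=0x13  N=1 Z=0
-- IRQ taken; context saved, return-PC = 3 --

FLAGS = (N=1, Z=0)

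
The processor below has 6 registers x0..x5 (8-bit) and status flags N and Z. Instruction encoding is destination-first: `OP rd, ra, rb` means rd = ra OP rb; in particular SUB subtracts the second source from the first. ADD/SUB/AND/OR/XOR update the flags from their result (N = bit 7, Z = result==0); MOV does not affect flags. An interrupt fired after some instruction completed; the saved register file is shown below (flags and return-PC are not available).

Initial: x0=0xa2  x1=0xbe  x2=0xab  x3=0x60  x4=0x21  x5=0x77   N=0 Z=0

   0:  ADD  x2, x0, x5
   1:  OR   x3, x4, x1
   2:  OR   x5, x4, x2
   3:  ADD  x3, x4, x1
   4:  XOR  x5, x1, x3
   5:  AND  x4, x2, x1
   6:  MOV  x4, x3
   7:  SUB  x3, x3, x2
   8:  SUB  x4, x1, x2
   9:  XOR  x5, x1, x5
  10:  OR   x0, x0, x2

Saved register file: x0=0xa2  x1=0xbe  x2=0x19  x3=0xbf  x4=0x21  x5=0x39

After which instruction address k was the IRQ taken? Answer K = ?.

K = 2

after  0: x0=0xa2 x1=0xbe x2=0x19 x3=0x60 x4=0x21 x5=0x77  N=0 Z=0
after  1: x0=0xa2 x1=0xbe x2=0x19 x3=0xbf x4=0x21 x5=0x77  N=1 Z=0
after  2: x0=0xa2 x1=0xbe x2=0x19 x3=0xbf x4=0x21 x5=0x39  N=0 Z=0
-- IRQ taken; context saved, return-PC = 3 --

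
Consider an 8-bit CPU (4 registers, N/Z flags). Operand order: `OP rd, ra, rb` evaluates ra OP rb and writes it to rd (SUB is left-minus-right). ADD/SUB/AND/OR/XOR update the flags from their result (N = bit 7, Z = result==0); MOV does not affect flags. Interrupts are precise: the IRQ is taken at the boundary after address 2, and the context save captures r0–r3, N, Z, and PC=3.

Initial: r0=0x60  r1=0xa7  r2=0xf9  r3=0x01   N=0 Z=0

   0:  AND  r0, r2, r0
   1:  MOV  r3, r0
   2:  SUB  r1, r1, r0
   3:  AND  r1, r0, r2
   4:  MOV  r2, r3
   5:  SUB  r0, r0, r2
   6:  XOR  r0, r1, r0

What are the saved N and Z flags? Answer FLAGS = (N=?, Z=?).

FLAGS = (N=0, Z=0)

after  0: r0=0x60 r1=0xa7 r2=0xf9 r3=0x01  N=0 Z=0
after  1: r0=0x60 r1=0xa7 r2=0xf9 r3=0x60  N=0 Z=0
after  2: r0=0x60 r1=0x47 r2=0xf9 r3=0x60  N=0 Z=0
-- IRQ taken; context saved, return-PC = 3 --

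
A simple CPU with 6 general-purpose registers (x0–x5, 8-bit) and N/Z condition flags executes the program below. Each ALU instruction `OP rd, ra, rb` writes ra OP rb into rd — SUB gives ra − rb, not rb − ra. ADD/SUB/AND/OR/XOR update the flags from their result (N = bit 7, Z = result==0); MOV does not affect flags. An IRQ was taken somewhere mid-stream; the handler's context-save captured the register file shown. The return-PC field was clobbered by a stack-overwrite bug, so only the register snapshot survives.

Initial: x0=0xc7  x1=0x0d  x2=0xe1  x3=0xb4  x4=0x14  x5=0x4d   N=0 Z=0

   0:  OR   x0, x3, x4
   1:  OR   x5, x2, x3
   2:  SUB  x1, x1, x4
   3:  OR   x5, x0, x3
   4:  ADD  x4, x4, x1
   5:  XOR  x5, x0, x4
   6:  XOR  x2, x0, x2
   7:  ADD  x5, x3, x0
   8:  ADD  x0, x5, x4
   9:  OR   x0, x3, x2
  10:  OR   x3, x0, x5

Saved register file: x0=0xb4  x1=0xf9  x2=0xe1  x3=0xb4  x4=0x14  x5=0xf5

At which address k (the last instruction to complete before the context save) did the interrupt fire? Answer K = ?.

K = 2

after  0: x0=0xb4 x1=0x0d x2=0xe1 x3=0xb4 x4=0x14 x5=0x4d  N=1 Z=0
after  1: x0=0xb4 x1=0x0d x2=0xe1 x3=0xb4 x4=0x14 x5=0xf5  N=1 Z=0
after  2: x0=0xb4 x1=0xf9 x2=0xe1 x3=0xb4 x4=0x14 x5=0xf5  N=1 Z=0
-- IRQ taken; context saved, return-PC = 3 --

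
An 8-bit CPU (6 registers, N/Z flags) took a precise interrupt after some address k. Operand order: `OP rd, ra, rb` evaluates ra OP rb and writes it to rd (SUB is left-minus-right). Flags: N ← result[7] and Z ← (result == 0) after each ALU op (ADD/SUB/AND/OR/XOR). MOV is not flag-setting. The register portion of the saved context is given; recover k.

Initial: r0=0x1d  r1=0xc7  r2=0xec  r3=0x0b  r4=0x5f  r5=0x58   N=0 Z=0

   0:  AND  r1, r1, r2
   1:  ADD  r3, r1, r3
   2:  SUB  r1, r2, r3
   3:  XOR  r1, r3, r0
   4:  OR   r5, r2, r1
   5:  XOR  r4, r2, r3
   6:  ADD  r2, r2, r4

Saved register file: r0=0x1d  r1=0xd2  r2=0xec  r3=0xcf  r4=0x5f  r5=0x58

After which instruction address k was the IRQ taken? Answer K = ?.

K = 3

after  0: r0=0x1d r1=0xc4 r2=0xec r3=0x0b r4=0x5f r5=0x58  N=1 Z=0
after  1: r0=0x1d r1=0xc4 r2=0xec r3=0xcf r4=0x5f r5=0x58  N=1 Z=0
after  2: r0=0x1d r1=0x1d r2=0xec r3=0xcf r4=0x5f r5=0x58  N=0 Z=0
after  3: r0=0x1d r1=0xd2 r2=0xec r3=0xcf r4=0x5f r5=0x58  N=1 Z=0
-- IRQ taken; context saved, return-PC = 4 --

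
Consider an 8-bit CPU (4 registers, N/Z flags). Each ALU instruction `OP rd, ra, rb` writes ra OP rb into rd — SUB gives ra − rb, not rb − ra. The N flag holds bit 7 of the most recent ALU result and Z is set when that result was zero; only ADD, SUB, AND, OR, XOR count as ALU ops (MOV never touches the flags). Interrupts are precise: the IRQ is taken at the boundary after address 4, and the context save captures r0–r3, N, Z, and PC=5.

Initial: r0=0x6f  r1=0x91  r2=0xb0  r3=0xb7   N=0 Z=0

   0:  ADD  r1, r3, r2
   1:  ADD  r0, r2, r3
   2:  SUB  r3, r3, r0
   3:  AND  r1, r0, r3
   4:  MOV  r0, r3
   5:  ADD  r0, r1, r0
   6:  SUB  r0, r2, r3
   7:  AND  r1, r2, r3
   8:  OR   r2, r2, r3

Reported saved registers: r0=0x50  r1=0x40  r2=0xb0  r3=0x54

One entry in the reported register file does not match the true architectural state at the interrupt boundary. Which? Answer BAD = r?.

after  0: r0=0x6f r1=0x67 r2=0xb0 r3=0xb7  N=0 Z=0
after  1: r0=0x67 r1=0x67 r2=0xb0 r3=0xb7  N=0 Z=0
after  2: r0=0x67 r1=0x67 r2=0xb0 r3=0x50  N=0 Z=0
after  3: r0=0x67 r1=0x40 r2=0xb0 r3=0x50  N=0 Z=0
after  4: r0=0x50 r1=0x40 r2=0xb0 r3=0x50  N=0 Z=0
-- IRQ taken; context saved, return-PC = 5 --
mismatch: r3: reported 0x54 vs actual 0x50

BAD = r3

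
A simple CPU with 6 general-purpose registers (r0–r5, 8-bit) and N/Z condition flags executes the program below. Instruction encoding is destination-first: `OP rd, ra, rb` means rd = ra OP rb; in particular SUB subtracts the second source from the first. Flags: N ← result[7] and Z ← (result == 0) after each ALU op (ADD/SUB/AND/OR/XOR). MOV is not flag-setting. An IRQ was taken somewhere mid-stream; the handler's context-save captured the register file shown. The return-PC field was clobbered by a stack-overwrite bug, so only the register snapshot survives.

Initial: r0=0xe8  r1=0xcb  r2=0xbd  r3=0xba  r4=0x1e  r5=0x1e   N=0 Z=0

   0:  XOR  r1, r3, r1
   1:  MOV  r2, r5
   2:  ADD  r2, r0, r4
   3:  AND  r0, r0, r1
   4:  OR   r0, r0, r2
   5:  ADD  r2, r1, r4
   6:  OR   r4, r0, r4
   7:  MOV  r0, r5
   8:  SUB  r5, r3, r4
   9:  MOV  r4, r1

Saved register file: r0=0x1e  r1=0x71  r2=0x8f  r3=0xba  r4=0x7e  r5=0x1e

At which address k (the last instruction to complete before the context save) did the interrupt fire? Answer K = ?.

after  0: r0=0xe8 r1=0x71 r2=0xbd r3=0xba r4=0x1e r5=0x1e  N=0 Z=0
after  1: r0=0xe8 r1=0x71 r2=0x1e r3=0xba r4=0x1e r5=0x1e  N=0 Z=0
after  2: r0=0xe8 r1=0x71 r2=0x06 r3=0xba r4=0x1e r5=0x1e  N=0 Z=0
after  3: r0=0x60 r1=0x71 r2=0x06 r3=0xba r4=0x1e r5=0x1e  N=0 Z=0
after  4: r0=0x66 r1=0x71 r2=0x06 r3=0xba r4=0x1e r5=0x1e  N=0 Z=0
after  5: r0=0x66 r1=0x71 r2=0x8f r3=0xba r4=0x1e r5=0x1e  N=1 Z=0
after  6: r0=0x66 r1=0x71 r2=0x8f r3=0xba r4=0x7e r5=0x1e  N=0 Z=0
after  7: r0=0x1e r1=0x71 r2=0x8f r3=0xba r4=0x7e r5=0x1e  N=0 Z=0
-- IRQ taken; context saved, return-PC = 8 --

K = 7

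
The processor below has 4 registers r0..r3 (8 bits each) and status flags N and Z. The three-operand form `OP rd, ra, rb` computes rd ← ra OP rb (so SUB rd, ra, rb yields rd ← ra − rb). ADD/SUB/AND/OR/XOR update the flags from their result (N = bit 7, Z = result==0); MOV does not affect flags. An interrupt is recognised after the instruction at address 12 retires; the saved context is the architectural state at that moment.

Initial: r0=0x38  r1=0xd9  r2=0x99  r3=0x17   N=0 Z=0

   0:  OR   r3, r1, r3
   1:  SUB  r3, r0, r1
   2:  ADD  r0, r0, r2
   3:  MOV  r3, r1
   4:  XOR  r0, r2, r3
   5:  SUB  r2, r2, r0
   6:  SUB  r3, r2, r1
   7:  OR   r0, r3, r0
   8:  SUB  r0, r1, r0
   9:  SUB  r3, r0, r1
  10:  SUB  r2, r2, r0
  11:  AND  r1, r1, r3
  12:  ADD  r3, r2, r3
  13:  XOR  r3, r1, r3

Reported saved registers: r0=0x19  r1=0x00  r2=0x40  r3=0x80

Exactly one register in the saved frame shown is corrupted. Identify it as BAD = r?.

after  0: r0=0x38 r1=0xd9 r2=0x99 r3=0xdf  N=1 Z=0
after  1: r0=0x38 r1=0xd9 r2=0x99 r3=0x5f  N=0 Z=0
after  2: r0=0xd1 r1=0xd9 r2=0x99 r3=0x5f  N=1 Z=0
after  3: r0=0xd1 r1=0xd9 r2=0x99 r3=0xd9  N=1 Z=0
after  4: r0=0x40 r1=0xd9 r2=0x99 r3=0xd9  N=0 Z=0
after  5: r0=0x40 r1=0xd9 r2=0x59 r3=0xd9  N=0 Z=0
after  6: r0=0x40 r1=0xd9 r2=0x59 r3=0x80  N=1 Z=0
after  7: r0=0xc0 r1=0xd9 r2=0x59 r3=0x80  N=1 Z=0
after  8: r0=0x19 r1=0xd9 r2=0x59 r3=0x80  N=0 Z=0
after  9: r0=0x19 r1=0xd9 r2=0x59 r3=0x40  N=0 Z=0
after 10: r0=0x19 r1=0xd9 r2=0x40 r3=0x40  N=0 Z=0
after 11: r0=0x19 r1=0x40 r2=0x40 r3=0x40  N=0 Z=0
after 12: r0=0x19 r1=0x40 r2=0x40 r3=0x80  N=1 Z=0
-- IRQ taken; context saved, return-PC = 13 --
mismatch: r1: reported 0x00 vs actual 0x40

BAD = r1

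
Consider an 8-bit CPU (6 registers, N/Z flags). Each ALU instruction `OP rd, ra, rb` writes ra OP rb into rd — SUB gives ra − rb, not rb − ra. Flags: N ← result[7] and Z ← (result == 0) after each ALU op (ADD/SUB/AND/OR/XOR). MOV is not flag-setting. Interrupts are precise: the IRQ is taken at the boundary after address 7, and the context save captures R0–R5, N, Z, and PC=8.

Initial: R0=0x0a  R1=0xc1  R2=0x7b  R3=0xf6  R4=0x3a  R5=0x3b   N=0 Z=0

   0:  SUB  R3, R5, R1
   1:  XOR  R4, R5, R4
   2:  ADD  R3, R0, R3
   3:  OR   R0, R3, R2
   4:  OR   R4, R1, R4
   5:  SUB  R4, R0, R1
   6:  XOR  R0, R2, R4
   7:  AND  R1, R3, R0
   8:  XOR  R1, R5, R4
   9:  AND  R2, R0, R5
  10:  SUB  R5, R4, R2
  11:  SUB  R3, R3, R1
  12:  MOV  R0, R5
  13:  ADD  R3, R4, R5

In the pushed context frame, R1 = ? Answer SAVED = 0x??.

SAVED = 0x04

after  0: R0=0x0a R1=0xc1 R2=0x7b R3=0x7a R4=0x3a R5=0x3b  N=0 Z=0
after  1: R0=0x0a R1=0xc1 R2=0x7b R3=0x7a R4=0x01 R5=0x3b  N=0 Z=0
after  2: R0=0x0a R1=0xc1 R2=0x7b R3=0x84 R4=0x01 R5=0x3b  N=1 Z=0
after  3: R0=0xff R1=0xc1 R2=0x7b R3=0x84 R4=0x01 R5=0x3b  N=1 Z=0
after  4: R0=0xff R1=0xc1 R2=0x7b R3=0x84 R4=0xc1 R5=0x3b  N=1 Z=0
after  5: R0=0xff R1=0xc1 R2=0x7b R3=0x84 R4=0x3e R5=0x3b  N=0 Z=0
after  6: R0=0x45 R1=0xc1 R2=0x7b R3=0x84 R4=0x3e R5=0x3b  N=0 Z=0
after  7: R0=0x45 R1=0x04 R2=0x7b R3=0x84 R4=0x3e R5=0x3b  N=0 Z=0
-- IRQ taken; context saved, return-PC = 8 --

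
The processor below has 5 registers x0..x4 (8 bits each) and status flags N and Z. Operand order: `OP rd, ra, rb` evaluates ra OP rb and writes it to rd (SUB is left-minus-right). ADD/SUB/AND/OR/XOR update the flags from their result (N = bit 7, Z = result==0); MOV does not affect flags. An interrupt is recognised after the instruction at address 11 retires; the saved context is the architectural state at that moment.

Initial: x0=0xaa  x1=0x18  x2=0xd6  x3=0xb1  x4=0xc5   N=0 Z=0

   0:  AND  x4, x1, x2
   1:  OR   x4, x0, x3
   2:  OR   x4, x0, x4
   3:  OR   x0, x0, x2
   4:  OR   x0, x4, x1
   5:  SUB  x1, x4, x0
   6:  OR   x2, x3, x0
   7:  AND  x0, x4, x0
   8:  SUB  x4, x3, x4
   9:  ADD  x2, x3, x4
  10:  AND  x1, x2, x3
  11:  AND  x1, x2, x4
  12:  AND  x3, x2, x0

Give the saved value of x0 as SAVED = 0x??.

after  0: x0=0xaa x1=0x18 x2=0xd6 x3=0xb1 x4=0x10  N=0 Z=0
after  1: x0=0xaa x1=0x18 x2=0xd6 x3=0xb1 x4=0xbb  N=1 Z=0
after  2: x0=0xaa x1=0x18 x2=0xd6 x3=0xb1 x4=0xbb  N=1 Z=0
after  3: x0=0xfe x1=0x18 x2=0xd6 x3=0xb1 x4=0xbb  N=1 Z=0
after  4: x0=0xbb x1=0x18 x2=0xd6 x3=0xb1 x4=0xbb  N=1 Z=0
after  5: x0=0xbb x1=0x00 x2=0xd6 x3=0xb1 x4=0xbb  N=0 Z=1
after  6: x0=0xbb x1=0x00 x2=0xbb x3=0xb1 x4=0xbb  N=1 Z=0
after  7: x0=0xbb x1=0x00 x2=0xbb x3=0xb1 x4=0xbb  N=1 Z=0
after  8: x0=0xbb x1=0x00 x2=0xbb x3=0xb1 x4=0xf6  N=1 Z=0
after  9: x0=0xbb x1=0x00 x2=0xa7 x3=0xb1 x4=0xf6  N=1 Z=0
after 10: x0=0xbb x1=0xa1 x2=0xa7 x3=0xb1 x4=0xf6  N=1 Z=0
after 11: x0=0xbb x1=0xa6 x2=0xa7 x3=0xb1 x4=0xf6  N=1 Z=0
-- IRQ taken; context saved, return-PC = 12 --

SAVED = 0xbb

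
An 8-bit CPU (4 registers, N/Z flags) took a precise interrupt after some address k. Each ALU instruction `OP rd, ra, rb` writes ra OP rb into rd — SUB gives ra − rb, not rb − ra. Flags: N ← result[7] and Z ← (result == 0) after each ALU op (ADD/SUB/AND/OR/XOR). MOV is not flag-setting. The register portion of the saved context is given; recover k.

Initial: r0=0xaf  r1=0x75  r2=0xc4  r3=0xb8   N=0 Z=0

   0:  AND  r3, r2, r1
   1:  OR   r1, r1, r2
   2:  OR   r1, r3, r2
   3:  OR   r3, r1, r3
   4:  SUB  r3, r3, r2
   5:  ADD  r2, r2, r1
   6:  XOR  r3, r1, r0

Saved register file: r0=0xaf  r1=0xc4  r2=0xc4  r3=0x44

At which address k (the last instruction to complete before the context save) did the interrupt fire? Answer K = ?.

after  0: r0=0xaf r1=0x75 r2=0xc4 r3=0x44  N=0 Z=0
after  1: r0=0xaf r1=0xf5 r2=0xc4 r3=0x44  N=1 Z=0
after  2: r0=0xaf r1=0xc4 r2=0xc4 r3=0x44  N=1 Z=0
-- IRQ taken; context saved, return-PC = 3 --

K = 2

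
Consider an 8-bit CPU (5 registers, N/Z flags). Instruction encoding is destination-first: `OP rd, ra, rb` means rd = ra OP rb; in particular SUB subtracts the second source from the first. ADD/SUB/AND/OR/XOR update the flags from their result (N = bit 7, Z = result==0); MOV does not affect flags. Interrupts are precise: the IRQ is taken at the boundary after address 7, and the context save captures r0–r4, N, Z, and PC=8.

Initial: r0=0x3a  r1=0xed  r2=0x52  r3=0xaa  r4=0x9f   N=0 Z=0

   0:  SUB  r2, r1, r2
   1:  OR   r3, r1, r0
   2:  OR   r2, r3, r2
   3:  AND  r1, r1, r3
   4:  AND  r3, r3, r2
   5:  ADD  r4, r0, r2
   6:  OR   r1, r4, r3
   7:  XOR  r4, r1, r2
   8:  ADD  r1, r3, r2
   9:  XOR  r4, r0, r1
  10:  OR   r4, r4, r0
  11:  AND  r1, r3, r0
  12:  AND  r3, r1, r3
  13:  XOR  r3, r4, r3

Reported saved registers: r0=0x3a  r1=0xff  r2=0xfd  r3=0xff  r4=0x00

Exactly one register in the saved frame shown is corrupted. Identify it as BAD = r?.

BAD = r2

after  0: r0=0x3a r1=0xed r2=0x9b r3=0xaa r4=0x9f  N=1 Z=0
after  1: r0=0x3a r1=0xed r2=0x9b r3=0xff r4=0x9f  N=1 Z=0
after  2: r0=0x3a r1=0xed r2=0xff r3=0xff r4=0x9f  N=1 Z=0
after  3: r0=0x3a r1=0xed r2=0xff r3=0xff r4=0x9f  N=1 Z=0
after  4: r0=0x3a r1=0xed r2=0xff r3=0xff r4=0x9f  N=1 Z=0
after  5: r0=0x3a r1=0xed r2=0xff r3=0xff r4=0x39  N=0 Z=0
after  6: r0=0x3a r1=0xff r2=0xff r3=0xff r4=0x39  N=1 Z=0
after  7: r0=0x3a r1=0xff r2=0xff r3=0xff r4=0x00  N=0 Z=1
-- IRQ taken; context saved, return-PC = 8 --
mismatch: r2: reported 0xfd vs actual 0xff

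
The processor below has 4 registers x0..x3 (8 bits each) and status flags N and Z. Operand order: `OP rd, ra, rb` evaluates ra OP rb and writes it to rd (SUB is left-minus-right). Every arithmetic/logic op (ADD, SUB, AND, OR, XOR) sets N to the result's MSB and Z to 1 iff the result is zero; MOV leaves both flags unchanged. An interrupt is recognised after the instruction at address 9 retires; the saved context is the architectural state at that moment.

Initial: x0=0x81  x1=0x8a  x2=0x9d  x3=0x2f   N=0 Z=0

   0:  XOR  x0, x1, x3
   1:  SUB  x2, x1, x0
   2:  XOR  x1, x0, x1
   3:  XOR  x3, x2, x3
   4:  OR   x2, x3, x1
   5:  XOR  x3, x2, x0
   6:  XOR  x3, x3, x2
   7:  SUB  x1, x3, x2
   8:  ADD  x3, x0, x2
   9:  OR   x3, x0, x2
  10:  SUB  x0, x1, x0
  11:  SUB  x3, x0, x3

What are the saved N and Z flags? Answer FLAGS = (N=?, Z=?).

FLAGS = (N=1, Z=0)

after  0: x0=0xa5 x1=0x8a x2=0x9d x3=0x2f  N=1 Z=0
after  1: x0=0xa5 x1=0x8a x2=0xe5 x3=0x2f  N=1 Z=0
after  2: x0=0xa5 x1=0x2f x2=0xe5 x3=0x2f  N=0 Z=0
after  3: x0=0xa5 x1=0x2f x2=0xe5 x3=0xca  N=1 Z=0
after  4: x0=0xa5 x1=0x2f x2=0xef x3=0xca  N=1 Z=0
after  5: x0=0xa5 x1=0x2f x2=0xef x3=0x4a  N=0 Z=0
after  6: x0=0xa5 x1=0x2f x2=0xef x3=0xa5  N=1 Z=0
after  7: x0=0xa5 x1=0xb6 x2=0xef x3=0xa5  N=1 Z=0
after  8: x0=0xa5 x1=0xb6 x2=0xef x3=0x94  N=1 Z=0
after  9: x0=0xa5 x1=0xb6 x2=0xef x3=0xef  N=1 Z=0
-- IRQ taken; context saved, return-PC = 10 --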